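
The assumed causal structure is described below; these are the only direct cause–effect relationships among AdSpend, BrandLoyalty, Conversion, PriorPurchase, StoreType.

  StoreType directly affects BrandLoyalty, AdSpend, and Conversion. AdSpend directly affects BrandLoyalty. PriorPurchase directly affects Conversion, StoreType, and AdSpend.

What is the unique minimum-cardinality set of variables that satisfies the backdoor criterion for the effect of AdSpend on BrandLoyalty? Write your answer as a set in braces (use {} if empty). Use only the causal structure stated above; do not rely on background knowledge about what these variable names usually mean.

{StoreType}

Variables eligible for adjustment (non-descendants of AdSpend, excluding AdSpend and BrandLoyalty): {Conversion, PriorPurchase, StoreType}.
Backdoor paths from AdSpend to BrandLoyalty:
  P1: AdSpend <- PriorPurchase -> StoreType -> BrandLoyalty
  P2: AdSpend <- PriorPurchase -> Conversion <- StoreType -> BrandLoyalty
  P3: AdSpend <- StoreType -> BrandLoyalty
The empty set is not sufficient: P1 (AdSpend <- PriorPurchase -> StoreType -> BrandLoyalty) has no collider blocking it and no conditioned non-collider, so it is open.
Try {StoreType}:
  P1: blocked at chain node StoreType ∈ conditioning set.
  P2: blocked at collider Conversion (neither it nor any descendant is in the conditioning set).
  P3: blocked at fork node StoreType ∈ conditioning set.
{StoreType} contains no descendant of AdSpend and blocks every backdoor path.
No other singleton works — e.g. {PriorPurchase} leaves P3 open — so {StoreType} is the unique smallest valid adjustment set.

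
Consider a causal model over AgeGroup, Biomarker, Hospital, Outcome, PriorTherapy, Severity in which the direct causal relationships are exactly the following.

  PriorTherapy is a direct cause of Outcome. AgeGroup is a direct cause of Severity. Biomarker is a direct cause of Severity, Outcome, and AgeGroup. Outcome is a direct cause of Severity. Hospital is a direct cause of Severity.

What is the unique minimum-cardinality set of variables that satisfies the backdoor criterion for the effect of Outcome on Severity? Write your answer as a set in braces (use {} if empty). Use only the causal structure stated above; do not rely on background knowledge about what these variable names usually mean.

{Biomarker}

Variables eligible for adjustment (non-descendants of Outcome, excluding Outcome and Severity): {AgeGroup, Biomarker, Hospital, PriorTherapy}.
Backdoor paths from Outcome to Severity:
  P1: Outcome <- Biomarker -> AgeGroup -> Severity
  P2: Outcome <- Biomarker -> Severity
The empty set is not sufficient: P1 (Outcome <- Biomarker -> AgeGroup -> Severity) has no collider blocking it and no conditioned non-collider, so it is open.
Try {Biomarker}:
  P1: blocked at fork node Biomarker ∈ conditioning set.
  P2: blocked at fork node Biomarker ∈ conditioning set.
{Biomarker} contains no descendant of Outcome and blocks every backdoor path.
No other singleton works — e.g. {PriorTherapy} leaves P1 open — so {Biomarker} is the unique smallest valid adjustment set.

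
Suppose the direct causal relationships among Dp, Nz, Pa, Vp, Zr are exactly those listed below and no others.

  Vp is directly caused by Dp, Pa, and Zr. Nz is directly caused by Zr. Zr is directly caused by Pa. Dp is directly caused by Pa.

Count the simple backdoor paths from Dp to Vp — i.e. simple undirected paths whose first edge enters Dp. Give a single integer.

A backdoor path from Dp to Vp is any simple undirected path whose first edge points into Dp (i.e. leaves Dp via a parent).
Parents of Dp: {Pa}.
Enumerating:
  P1: Dp <- Pa -> Zr -> Vp
  P2: Dp <- Pa -> Vp
That exhausts the simple backdoor paths. Count: 2.

2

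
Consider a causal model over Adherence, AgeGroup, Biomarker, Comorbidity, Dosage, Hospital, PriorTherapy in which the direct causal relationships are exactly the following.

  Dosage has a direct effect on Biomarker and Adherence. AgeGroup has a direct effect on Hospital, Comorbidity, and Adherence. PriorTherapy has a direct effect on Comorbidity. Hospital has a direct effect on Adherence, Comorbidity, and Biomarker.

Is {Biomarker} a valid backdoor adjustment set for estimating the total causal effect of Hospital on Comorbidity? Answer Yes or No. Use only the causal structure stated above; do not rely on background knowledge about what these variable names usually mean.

No

Backdoor paths from Hospital to Comorbidity (paths whose first edge points into Hospital):
  P1: Hospital <- AgeGroup -> Comorbidity
Condition 1 (no descendant of Hospital in the set): FAILS — Biomarker is a descendant of Hospital.
Condition 2 (every backdoor path blocked by {Biomarker}):
  P1: open — no interior node is in the conditioning set.
{Biomarker} does not satisfy the backdoor criterion.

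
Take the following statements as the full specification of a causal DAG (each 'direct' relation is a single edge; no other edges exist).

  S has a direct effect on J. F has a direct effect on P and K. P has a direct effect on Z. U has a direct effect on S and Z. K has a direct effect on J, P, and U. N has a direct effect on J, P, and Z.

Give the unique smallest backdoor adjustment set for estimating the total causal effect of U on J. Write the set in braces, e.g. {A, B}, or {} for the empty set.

{K}

Variables eligible for adjustment (non-descendants of U, excluding U and J): {F, K, N, P}.
Backdoor paths from U to J:
  P1: U <- K <- F -> P <- N -> J
  P2: U <- K <- F -> P -> Z <- N -> J
  P3: U <- K -> P <- N -> J
  P4: U <- K -> P -> Z <- N -> J
  P5: U <- K -> J
The empty set is not sufficient: P5 (U <- K -> J) has no collider blocking it and no conditioned non-collider, so it is open.
Try {K}:
  P1: blocked at chain node K ∈ conditioning set.
  P2: blocked at chain node K ∈ conditioning set.
  P3: blocked at fork node K ∈ conditioning set.
  P4: blocked at fork node K ∈ conditioning set.
  P5: blocked at fork node K ∈ conditioning set.
{K} contains no descendant of U and blocks every backdoor path.
No other singleton works — e.g. {F} leaves P5 open — so {K} is the unique smallest valid adjustment set.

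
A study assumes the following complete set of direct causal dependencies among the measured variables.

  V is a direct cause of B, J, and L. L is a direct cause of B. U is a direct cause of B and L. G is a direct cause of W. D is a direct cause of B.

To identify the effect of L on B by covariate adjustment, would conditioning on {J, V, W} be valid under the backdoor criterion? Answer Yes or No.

Backdoor paths from L to B (paths whose first edge points into L):
  P1: L <- V -> B
  P2: L <- U -> B
Condition 1 (no descendant of L in the set): holds — descendants of L are {B}; none are in {J, V, W}.
Condition 2 (every backdoor path blocked by {J, V, W}):
  P1: blocked at fork node V ∈ conditioning set.
  P2: open — no interior node is in the conditioning set.
{J, V, W} does not satisfy the backdoor criterion.

No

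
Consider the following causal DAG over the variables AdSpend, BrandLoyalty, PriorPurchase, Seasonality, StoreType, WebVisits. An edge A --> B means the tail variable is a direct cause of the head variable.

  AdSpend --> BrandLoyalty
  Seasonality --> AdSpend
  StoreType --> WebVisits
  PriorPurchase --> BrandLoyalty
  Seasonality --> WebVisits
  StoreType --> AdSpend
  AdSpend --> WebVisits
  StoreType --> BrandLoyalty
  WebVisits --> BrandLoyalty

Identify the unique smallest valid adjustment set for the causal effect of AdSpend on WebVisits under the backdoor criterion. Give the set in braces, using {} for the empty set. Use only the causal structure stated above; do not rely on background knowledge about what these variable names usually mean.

{Seasonality, StoreType}

Variables eligible for adjustment (non-descendants of AdSpend, excluding AdSpend and WebVisits): {PriorPurchase, Seasonality, StoreType}.
Backdoor paths from AdSpend to WebVisits:
  P1: AdSpend <- StoreType -> WebVisits
  P2: AdSpend <- StoreType -> BrandLoyalty <- WebVisits
  P3: AdSpend <- Seasonality -> WebVisits
The empty set is not sufficient: P1 (AdSpend <- StoreType -> WebVisits) has no collider blocking it and no conditioned non-collider, so it is open.
Try {Seasonality, StoreType}:
  P1: blocked at fork node StoreType ∈ conditioning set.
  P2: blocked at fork node StoreType ∈ conditioning set.
  P3: blocked at fork node Seasonality ∈ conditioning set.
{Seasonality, StoreType} contains no descendant of AdSpend and blocks every backdoor path.
Every element of {Seasonality, StoreType} is needed (dropping Seasonality leaves P3 open; dropping StoreType leaves P1 open), so no proper subset is valid.
Among all size-2 subsets of the eligible variables, only {Seasonality, StoreType} blocks every backdoor path, so it is the unique smallest valid adjustment set.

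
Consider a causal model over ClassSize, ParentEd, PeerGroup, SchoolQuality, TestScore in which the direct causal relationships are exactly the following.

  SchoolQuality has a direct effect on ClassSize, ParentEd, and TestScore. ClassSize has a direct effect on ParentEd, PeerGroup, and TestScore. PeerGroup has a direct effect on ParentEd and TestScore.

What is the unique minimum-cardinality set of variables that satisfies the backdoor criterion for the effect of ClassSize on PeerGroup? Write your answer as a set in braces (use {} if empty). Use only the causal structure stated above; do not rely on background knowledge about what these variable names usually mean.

{}

Variables eligible for adjustment (non-descendants of ClassSize, excluding ClassSize and PeerGroup): {SchoolQuality}.
Backdoor paths from ClassSize to PeerGroup:
  P1: ClassSize <- SchoolQuality -> TestScore <- PeerGroup
  P2: ClassSize <- SchoolQuality -> ParentEd <- PeerGroup
Each backdoor path contains an unconditioned collider, so every path is already blocked with the empty conditioning set:
  P1: blocked at collider TestScore (neither it nor any descendant is in the conditioning set).
  P2: blocked at collider ParentEd (neither it nor any descendant is in the conditioning set).
The empty set is therefore the unique smallest valid set.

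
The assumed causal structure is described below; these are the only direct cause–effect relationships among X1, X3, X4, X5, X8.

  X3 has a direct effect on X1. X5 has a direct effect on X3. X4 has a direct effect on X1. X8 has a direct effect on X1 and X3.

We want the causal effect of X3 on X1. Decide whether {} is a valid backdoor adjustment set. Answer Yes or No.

Backdoor paths from X3 to X1 (paths whose first edge points into X3):
  P1: X3 <- X8 -> X1
Condition 1 (no descendant of X3 in the set): holds — descendants of X3 are {X1}; none are in {}.
Condition 2 (every backdoor path blocked by {}):
  P1: open — no interior node is in the conditioning set.
{} does not satisfy the backdoor criterion.

No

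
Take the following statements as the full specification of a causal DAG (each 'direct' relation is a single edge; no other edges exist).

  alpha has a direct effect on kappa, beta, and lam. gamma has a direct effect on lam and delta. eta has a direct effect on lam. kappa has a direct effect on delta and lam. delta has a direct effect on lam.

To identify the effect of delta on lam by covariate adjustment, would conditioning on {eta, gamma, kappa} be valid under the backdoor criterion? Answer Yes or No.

Yes

Backdoor paths from delta to lam (paths whose first edge points into delta):
  P1: delta <- kappa <- alpha -> lam
  P2: delta <- kappa -> lam
  P3: delta <- gamma -> lam
Condition 1 (no descendant of delta in the set): holds — descendants of delta are {lam}; none are in {eta, gamma, kappa}.
Condition 2 (every backdoor path blocked by {eta, gamma, kappa}):
  P1: blocked at chain node kappa ∈ conditioning set.
  P2: blocked at fork node kappa ∈ conditioning set.
  P3: blocked at fork node gamma ∈ conditioning set.
{eta, gamma, kappa} satisfies the backdoor criterion.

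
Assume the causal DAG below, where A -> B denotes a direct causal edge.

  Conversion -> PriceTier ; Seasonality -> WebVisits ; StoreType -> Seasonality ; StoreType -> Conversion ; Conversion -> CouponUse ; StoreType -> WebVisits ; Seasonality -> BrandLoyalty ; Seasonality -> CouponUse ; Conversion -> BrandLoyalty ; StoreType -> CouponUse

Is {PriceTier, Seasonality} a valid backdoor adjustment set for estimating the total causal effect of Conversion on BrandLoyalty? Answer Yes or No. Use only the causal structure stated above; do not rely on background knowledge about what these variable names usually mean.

Backdoor paths from Conversion to BrandLoyalty (paths whose first edge points into Conversion):
  P1: Conversion <- StoreType -> Seasonality -> BrandLoyalty
  P2: Conversion <- StoreType -> WebVisits <- Seasonality -> BrandLoyalty
  P3: Conversion <- StoreType -> CouponUse <- Seasonality -> BrandLoyalty
Condition 1 (no descendant of Conversion in the set): FAILS — PriceTier is a descendant of Conversion.
Condition 2 (every backdoor path blocked by {PriceTier, Seasonality}):
  P1: blocked at chain node Seasonality ∈ conditioning set.
  P2: blocked at collider WebVisits (neither it nor any descendant is in the conditioning set).
  P3: blocked at collider CouponUse (neither it nor any descendant is in the conditioning set).
{PriceTier, Seasonality} does not satisfy the backdoor criterion.

No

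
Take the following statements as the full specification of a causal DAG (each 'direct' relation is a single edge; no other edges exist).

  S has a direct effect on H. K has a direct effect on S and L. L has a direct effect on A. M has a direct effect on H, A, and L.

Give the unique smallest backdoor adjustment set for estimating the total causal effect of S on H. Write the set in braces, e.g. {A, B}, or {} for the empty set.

Variables eligible for adjustment (non-descendants of S, excluding S and H): {A, K, L, M}.
Backdoor paths from S to H:
  P1: S <- K -> L <- M -> H
  P2: S <- K -> L -> A <- M -> H
Each backdoor path contains an unconditioned collider, so every path is already blocked with the empty conditioning set:
  P1: blocked at collider L (neither it nor any descendant is in the conditioning set).
  P2: blocked at collider A (neither it nor any descendant is in the conditioning set).
The empty set is therefore the unique smallest valid set.

{}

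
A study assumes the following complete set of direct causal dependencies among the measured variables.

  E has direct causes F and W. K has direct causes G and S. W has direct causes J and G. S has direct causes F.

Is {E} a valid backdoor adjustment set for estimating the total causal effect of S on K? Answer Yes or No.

No

Backdoor paths from S to K (paths whose first edge points into S):
  P1: S <- F -> E <- W <- G -> K
Condition 1 (no descendant of S in the set): holds — descendants of S are {K}; none are in {E}.
Condition 2 (every backdoor path blocked by {E}):
  P1: open — collider(s) E are conditioned on (or have a conditioned descendant) and no non-collider on the path is in the set.
{E} does not satisfy the backdoor criterion.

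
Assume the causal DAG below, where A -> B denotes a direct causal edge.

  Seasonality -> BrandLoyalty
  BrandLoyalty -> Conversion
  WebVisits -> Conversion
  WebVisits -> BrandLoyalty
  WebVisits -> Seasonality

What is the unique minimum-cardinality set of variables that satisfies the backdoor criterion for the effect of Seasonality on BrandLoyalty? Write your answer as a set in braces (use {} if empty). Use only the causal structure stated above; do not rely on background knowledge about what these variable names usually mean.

{WebVisits}

Variables eligible for adjustment (non-descendants of Seasonality, excluding Seasonality and BrandLoyalty): {WebVisits}.
Backdoor paths from Seasonality to BrandLoyalty:
  P1: Seasonality <- WebVisits -> BrandLoyalty
  P2: Seasonality <- WebVisits -> Conversion <- BrandLoyalty
The empty set is not sufficient: P1 (Seasonality <- WebVisits -> BrandLoyalty) has no collider blocking it and no conditioned non-collider, so it is open.
Try {WebVisits}:
  P1: blocked at fork node WebVisits ∈ conditioning set.
  P2: blocked at fork node WebVisits ∈ conditioning set.
{WebVisits} contains no descendant of Seasonality and blocks every backdoor path.
{WebVisits} is the unique smallest valid adjustment set.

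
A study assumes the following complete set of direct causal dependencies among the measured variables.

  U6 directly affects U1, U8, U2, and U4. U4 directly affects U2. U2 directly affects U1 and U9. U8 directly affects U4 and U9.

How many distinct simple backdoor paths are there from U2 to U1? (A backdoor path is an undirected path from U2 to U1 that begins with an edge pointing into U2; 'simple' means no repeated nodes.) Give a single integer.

3

A backdoor path from U2 to U1 is any simple undirected path whose first edge points into U2 (i.e. leaves U2 via a parent).
Parents of U2: {U4, U6}.
Enumerating:
  P1: U2 <- U6 -> U1
  P2: U2 <- U4 <- U6 -> U1
  P3: U2 <- U4 <- U8 <- U6 -> U1
That exhausts the simple backdoor paths. Count: 3.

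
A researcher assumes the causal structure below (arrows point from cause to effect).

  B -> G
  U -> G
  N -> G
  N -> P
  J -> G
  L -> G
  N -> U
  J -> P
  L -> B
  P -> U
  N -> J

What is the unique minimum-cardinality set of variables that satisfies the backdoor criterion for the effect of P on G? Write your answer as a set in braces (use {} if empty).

{J, N}

Variables eligible for adjustment (non-descendants of P, excluding P and G): {B, J, L, N}.
Backdoor paths from P to G:
  P1: P <- N -> J -> G
  P2: P <- N -> U -> G
  P3: P <- N -> G
  P4: P <- J <- N -> U -> G
  P5: P <- J <- N -> G
  P6: P <- J -> G
The empty set is not sufficient: P1 (P <- N -> J -> G) has no collider blocking it and no conditioned non-collider, so it is open.
Try {J, N}:
  P1: blocked at fork node N ∈ conditioning set.
  P2: blocked at fork node N ∈ conditioning set.
  P3: blocked at fork node N ∈ conditioning set.
  P4: blocked at chain node J ∈ conditioning set.
  P5: blocked at chain node J ∈ conditioning set.
  P6: blocked at fork node J ∈ conditioning set.
{J, N} contains no descendant of P and blocks every backdoor path.
Every element of {J, N} is needed (dropping J leaves P6 open; dropping N leaves P2 open), so no proper subset is valid.
Among all size-2 subsets of the eligible variables, only {J, N} blocks every backdoor path, so it is the unique smallest valid adjustment set.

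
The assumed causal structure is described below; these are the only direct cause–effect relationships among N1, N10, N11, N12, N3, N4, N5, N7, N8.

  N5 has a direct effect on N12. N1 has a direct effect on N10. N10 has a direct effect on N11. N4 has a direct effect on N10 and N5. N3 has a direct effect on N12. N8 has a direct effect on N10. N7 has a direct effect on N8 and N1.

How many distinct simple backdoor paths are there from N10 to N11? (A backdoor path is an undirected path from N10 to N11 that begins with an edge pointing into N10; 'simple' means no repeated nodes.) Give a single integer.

A backdoor path from N10 to N11 is any simple undirected path whose first edge points into N10 (i.e. leaves N10 via a parent).
Parents of N10: {N1, N4, N8}.
No simple path from any parent of N10 reaches N11 without revisiting N10, so there are no backdoor paths.

0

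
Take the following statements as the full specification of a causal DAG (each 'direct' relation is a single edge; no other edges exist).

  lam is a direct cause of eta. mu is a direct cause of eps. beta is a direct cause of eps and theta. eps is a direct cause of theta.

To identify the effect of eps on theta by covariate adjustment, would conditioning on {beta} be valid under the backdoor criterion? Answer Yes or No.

Backdoor paths from eps to theta (paths whose first edge points into eps):
  P1: eps <- beta -> theta
Condition 1 (no descendant of eps in the set): holds — descendants of eps are {theta}; none are in {beta}.
Condition 2 (every backdoor path blocked by {beta}):
  P1: blocked at fork node beta ∈ conditioning set.
{beta} satisfies the backdoor criterion.

Yes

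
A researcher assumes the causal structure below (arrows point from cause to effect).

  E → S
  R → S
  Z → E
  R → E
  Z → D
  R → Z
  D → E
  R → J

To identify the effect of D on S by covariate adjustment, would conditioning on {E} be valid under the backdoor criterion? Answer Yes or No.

No

Backdoor paths from D to S (paths whose first edge points into D):
  P1: D <- Z <- R -> E -> S
  P2: D <- Z <- R -> S
  P3: D <- Z -> E <- R -> S
  P4: D <- Z -> E -> S
Condition 1 (no descendant of D in the set): FAILS — E is a descendant of D.
Condition 2 (every backdoor path blocked by {E}):
  P1: blocked at chain node E ∈ conditioning set.
  P2: open — no interior node is in the conditioning set.
  P3: open — collider(s) E are conditioned on (or have a conditioned descendant) and no non-collider on the path is in the set.
  P4: blocked at chain node E ∈ conditioning set.
{E} does not satisfy the backdoor criterion.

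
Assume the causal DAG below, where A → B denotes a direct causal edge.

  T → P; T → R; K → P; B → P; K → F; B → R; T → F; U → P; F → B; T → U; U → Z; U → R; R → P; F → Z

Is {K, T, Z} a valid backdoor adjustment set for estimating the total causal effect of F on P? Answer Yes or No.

Backdoor paths from F to P (paths whose first edge points into F):
  P1: F <- K -> P
  P2: F <- T -> U -> R <- B -> P
  P3: F <- T -> U -> R -> P
  P4: F <- T -> U -> P
  P5: F <- T -> R <- U -> P
  P6: F <- T -> R <- B -> P
  P7: F <- T -> R -> P
  P8: F <- T -> P
Condition 1 (no descendant of F in the set): FAILS — Z is a descendant of F.
Condition 2 (every backdoor path blocked by {K, T, Z}):
  P1: blocked at fork node K ∈ conditioning set.
  P2: blocked at fork node T ∈ conditioning set.
  P3: blocked at fork node T ∈ conditioning set.
  P4: blocked at fork node T ∈ conditioning set.
  P5: blocked at fork node T ∈ conditioning set.
  P6: blocked at fork node T ∈ conditioning set.
  P7: blocked at fork node T ∈ conditioning set.
  P8: blocked at fork node T ∈ conditioning set.
{K, T, Z} does not satisfy the backdoor criterion.

No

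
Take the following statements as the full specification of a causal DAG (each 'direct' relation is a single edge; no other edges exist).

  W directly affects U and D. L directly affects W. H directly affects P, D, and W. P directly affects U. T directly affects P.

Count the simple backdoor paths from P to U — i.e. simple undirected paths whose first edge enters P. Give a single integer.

2

A backdoor path from P to U is any simple undirected path whose first edge points into P (i.e. leaves P via a parent).
Parents of P: {H, T}.
Enumerating:
  P1: P <- H -> W -> U
  P2: P <- H -> D <- W -> U
That exhausts the simple backdoor paths. Count: 2.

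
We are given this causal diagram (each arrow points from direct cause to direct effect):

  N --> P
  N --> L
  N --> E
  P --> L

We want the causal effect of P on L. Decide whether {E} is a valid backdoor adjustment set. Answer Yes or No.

Backdoor paths from P to L (paths whose first edge points into P):
  P1: P <- N -> L
Condition 1 (no descendant of P in the set): holds — descendants of P are {L}; none are in {E}.
Condition 2 (every backdoor path blocked by {E}):
  P1: open — no interior node is in the conditioning set.
{E} does not satisfy the backdoor criterion.

No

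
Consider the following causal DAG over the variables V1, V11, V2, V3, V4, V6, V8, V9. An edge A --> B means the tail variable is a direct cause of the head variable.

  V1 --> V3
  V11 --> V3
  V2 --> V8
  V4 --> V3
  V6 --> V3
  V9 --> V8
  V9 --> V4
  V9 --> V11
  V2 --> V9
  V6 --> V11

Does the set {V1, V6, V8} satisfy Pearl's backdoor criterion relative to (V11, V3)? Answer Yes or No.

Backdoor paths from V11 to V3 (paths whose first edge points into V11):
  P1: V11 <- V6 -> V3
  P2: V11 <- V9 -> V4 -> V3
Condition 1 (no descendant of V11 in the set): holds — descendants of V11 are {V3}; none are in {V1, V6, V8}.
Condition 2 (every backdoor path blocked by {V1, V6, V8}):
  P1: blocked at fork node V6 ∈ conditioning set.
  P2: open — no interior node is in the conditioning set.
{V1, V6, V8} does not satisfy the backdoor criterion.

No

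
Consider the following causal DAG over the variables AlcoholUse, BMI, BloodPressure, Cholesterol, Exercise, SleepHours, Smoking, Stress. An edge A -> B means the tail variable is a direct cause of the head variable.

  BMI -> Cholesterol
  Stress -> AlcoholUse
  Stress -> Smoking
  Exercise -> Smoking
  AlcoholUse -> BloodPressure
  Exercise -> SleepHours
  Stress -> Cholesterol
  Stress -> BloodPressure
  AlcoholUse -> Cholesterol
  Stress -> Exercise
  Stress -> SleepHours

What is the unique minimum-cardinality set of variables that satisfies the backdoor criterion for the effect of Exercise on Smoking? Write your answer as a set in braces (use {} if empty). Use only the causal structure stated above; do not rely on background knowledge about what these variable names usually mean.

Variables eligible for adjustment (non-descendants of Exercise, excluding Exercise and Smoking): {AlcoholUse, BMI, BloodPressure, Cholesterol, Stress}.
Backdoor paths from Exercise to Smoking:
  P1: Exercise <- Stress -> Smoking
The empty set is not sufficient: P1 (Exercise <- Stress -> Smoking) has no collider blocking it and no conditioned non-collider, so it is open.
Try {Stress}:
  P1: blocked at fork node Stress ∈ conditioning set.
{Stress} contains no descendant of Exercise and blocks every backdoor path.
No other singleton works — e.g. {BMI} leaves P1 open — so {Stress} is the unique smallest valid adjustment set.

{Stress}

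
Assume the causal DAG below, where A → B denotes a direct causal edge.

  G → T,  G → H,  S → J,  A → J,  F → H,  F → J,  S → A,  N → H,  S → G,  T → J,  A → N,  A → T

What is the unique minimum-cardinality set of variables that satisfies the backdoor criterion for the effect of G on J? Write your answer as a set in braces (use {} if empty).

Variables eligible for adjustment (non-descendants of G, excluding G and J): {A, F, N, S}.
Backdoor paths from G to J:
  P1: G <- S -> A -> N -> H <- F -> J
  P2: G <- S -> A -> T -> J
  P3: G <- S -> A -> J
  P4: G <- S -> J
The empty set is not sufficient: P2 (G <- S -> A -> T -> J) has no collider blocking it and no conditioned non-collider, so it is open.
Try {S}:
  P1: blocked at fork node S ∈ conditioning set.
  P2: blocked at fork node S ∈ conditioning set.
  P3: blocked at fork node S ∈ conditioning set.
  P4: blocked at fork node S ∈ conditioning set.
{S} contains no descendant of G and blocks every backdoor path.
No other singleton works — e.g. {A} leaves P4 open — so {S} is the unique smallest valid adjustment set.

{S}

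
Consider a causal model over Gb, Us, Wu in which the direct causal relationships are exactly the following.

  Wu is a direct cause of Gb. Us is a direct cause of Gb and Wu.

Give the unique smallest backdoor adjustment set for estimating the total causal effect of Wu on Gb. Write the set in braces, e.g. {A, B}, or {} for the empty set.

{Us}

Variables eligible for adjustment (non-descendants of Wu, excluding Wu and Gb): {Us}.
Backdoor paths from Wu to Gb:
  P1: Wu <- Us -> Gb
The empty set is not sufficient: P1 (Wu <- Us -> Gb) has no collider blocking it and no conditioned non-collider, so it is open.
Try {Us}:
  P1: blocked at fork node Us ∈ conditioning set.
{Us} contains no descendant of Wu and blocks every backdoor path.
{Us} is the unique smallest valid adjustment set.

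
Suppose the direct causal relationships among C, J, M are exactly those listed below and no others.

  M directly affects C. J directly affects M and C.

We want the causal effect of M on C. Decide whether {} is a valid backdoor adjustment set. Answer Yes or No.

No

Backdoor paths from M to C (paths whose first edge points into M):
  P1: M <- J -> C
Condition 1 (no descendant of M in the set): holds — descendants of M are {C}; none are in {}.
Condition 2 (every backdoor path blocked by {}):
  P1: open — no interior node is in the conditioning set.
{} does not satisfy the backdoor criterion.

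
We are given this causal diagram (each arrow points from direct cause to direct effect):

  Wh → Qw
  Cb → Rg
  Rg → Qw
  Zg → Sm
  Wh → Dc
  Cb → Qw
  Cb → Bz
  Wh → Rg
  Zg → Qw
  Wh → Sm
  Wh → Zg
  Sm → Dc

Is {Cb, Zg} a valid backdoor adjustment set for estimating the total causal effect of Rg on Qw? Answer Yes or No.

Backdoor paths from Rg to Qw (paths whose first edge points into Rg):
  P1: Rg <- Wh -> Zg -> Qw
  P2: Rg <- Wh -> Qw
  P3: Rg <- Wh -> Sm <- Zg -> Qw
  P4: Rg <- Wh -> Dc <- Sm <- Zg -> Qw
  P5: Rg <- Cb -> Qw
Condition 1 (no descendant of Rg in the set): holds — descendants of Rg are {Qw}; none are in {Cb, Zg}.
Condition 2 (every backdoor path blocked by {Cb, Zg}):
  P1: blocked at chain node Zg ∈ conditioning set.
  P2: open — no interior node is in the conditioning set.
  P3: blocked at collider Sm (neither it nor any descendant is in the conditioning set).
  P4: blocked at collider Dc (neither it nor any descendant is in the conditioning set).
  P5: blocked at fork node Cb ∈ conditioning set.
{Cb, Zg} does not satisfy the backdoor criterion.

No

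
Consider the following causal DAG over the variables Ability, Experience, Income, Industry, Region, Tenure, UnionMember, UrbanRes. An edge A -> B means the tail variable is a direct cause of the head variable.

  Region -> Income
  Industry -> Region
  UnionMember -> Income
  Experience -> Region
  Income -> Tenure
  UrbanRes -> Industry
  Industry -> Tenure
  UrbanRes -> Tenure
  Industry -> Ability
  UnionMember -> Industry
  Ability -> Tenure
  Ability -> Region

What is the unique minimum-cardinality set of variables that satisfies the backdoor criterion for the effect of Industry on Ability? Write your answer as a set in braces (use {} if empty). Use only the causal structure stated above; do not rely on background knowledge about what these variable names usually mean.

Variables eligible for adjustment (non-descendants of Industry, excluding Industry and Ability): {Experience, UnionMember, UrbanRes}.
Backdoor paths from Industry to Ability:
  P1: Industry <- UnionMember -> Income <- Region <- Ability
  P2: Industry <- UnionMember -> Income -> Tenure <- Ability
  P3: Industry <- UrbanRes -> Tenure <- Ability
  P4: Industry <- UrbanRes -> Tenure <- Income <- Region <- Ability
Each backdoor path contains an unconditioned collider, so every path is already blocked with the empty conditioning set:
  P1: blocked at collider Income (neither it nor any descendant is in the conditioning set).
  P2: blocked at collider Tenure (neither it nor any descendant is in the conditioning set).
  P3: blocked at collider Tenure (neither it nor any descendant is in the conditioning set).
  P4: blocked at collider Tenure (neither it nor any descendant is in the conditioning set).
The empty set is therefore the unique smallest valid set.

{}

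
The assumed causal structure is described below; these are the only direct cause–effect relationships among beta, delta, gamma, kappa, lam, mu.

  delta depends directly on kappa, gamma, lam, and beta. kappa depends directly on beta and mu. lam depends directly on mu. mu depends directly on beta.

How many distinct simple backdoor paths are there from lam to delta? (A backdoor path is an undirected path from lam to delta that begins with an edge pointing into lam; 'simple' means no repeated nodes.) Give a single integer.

4

A backdoor path from lam to delta is any simple undirected path whose first edge points into lam (i.e. leaves lam via a parent).
Parents of lam: {mu}.
Enumerating:
  P1: lam <- mu <- beta -> kappa -> delta
  P2: lam <- mu <- beta -> delta
  P3: lam <- mu -> kappa <- beta -> delta
  P4: lam <- mu -> kappa -> delta
That exhausts the simple backdoor paths. Count: 4.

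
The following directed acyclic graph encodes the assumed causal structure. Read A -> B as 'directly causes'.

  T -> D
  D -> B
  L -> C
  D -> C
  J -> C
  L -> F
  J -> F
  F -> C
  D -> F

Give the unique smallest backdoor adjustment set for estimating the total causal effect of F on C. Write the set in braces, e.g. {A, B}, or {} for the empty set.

{D, J, L}

Variables eligible for adjustment (non-descendants of F, excluding F and C): {B, D, J, L, T}.
Backdoor paths from F to C:
  P1: F <- J -> C
  P2: F <- D -> C
  P3: F <- L -> C
The empty set is not sufficient: P1 (F <- J -> C) has no collider blocking it and no conditioned non-collider, so it is open.
Try {D, J, L}:
  P1: blocked at fork node J ∈ conditioning set.
  P2: blocked at fork node D ∈ conditioning set.
  P3: blocked at fork node L ∈ conditioning set.
{D, J, L} contains no descendant of F and blocks every backdoor path.
Every element of {D, J, L} is needed (dropping D leaves P2 open; dropping J leaves P1 open; dropping L leaves P3 open), so no proper subset is valid.
Among all size-3 subsets of the eligible variables, only {D, J, L} blocks every backdoor path, so it is the unique smallest valid adjustment set.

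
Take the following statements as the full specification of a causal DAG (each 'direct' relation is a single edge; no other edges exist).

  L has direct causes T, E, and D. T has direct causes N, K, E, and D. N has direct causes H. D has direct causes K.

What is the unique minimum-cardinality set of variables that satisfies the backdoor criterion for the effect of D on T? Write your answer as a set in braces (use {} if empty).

Variables eligible for adjustment (non-descendants of D, excluding D and T): {E, H, K, N}.
Backdoor paths from D to T:
  P1: D <- K -> T
The empty set is not sufficient: P1 (D <- K -> T) has no collider blocking it and no conditioned non-collider, so it is open.
Try {K}:
  P1: blocked at fork node K ∈ conditioning set.
{K} contains no descendant of D and blocks every backdoor path.
No other singleton works — e.g. {E} leaves P1 open — so {K} is the unique smallest valid adjustment set.

{K}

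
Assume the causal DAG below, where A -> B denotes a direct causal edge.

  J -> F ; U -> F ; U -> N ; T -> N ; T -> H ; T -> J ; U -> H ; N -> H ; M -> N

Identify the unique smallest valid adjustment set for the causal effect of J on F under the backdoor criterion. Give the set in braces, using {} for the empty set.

Variables eligible for adjustment (non-descendants of J, excluding J and F): {H, M, N, T, U}.
Backdoor paths from J to F:
  P1: J <- T -> N <- U -> F
  P2: J <- T -> N -> H <- U -> F
  P3: J <- T -> H <- U -> F
  P4: J <- T -> H <- N <- U -> F
Each backdoor path contains an unconditioned collider, so every path is already blocked with the empty conditioning set:
  P1: blocked at collider N (neither it nor any descendant is in the conditioning set).
  P2: blocked at collider H (neither it nor any descendant is in the conditioning set).
  P3: blocked at collider H (neither it nor any descendant is in the conditioning set).
  P4: blocked at collider H (neither it nor any descendant is in the conditioning set).
The empty set is therefore the unique smallest valid set.

{}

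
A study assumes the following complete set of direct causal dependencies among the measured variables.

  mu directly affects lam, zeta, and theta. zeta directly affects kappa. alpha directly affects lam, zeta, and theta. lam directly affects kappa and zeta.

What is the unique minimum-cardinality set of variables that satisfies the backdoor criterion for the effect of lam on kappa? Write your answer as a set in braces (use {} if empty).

{alpha, mu}

Variables eligible for adjustment (non-descendants of lam, excluding lam and kappa): {alpha, mu, theta}.
Backdoor paths from lam to kappa:
  P1: lam <- mu -> zeta -> kappa
  P2: lam <- mu -> theta <- alpha -> zeta -> kappa
  P3: lam <- alpha -> zeta -> kappa
  P4: lam <- alpha -> theta <- mu -> zeta -> kappa
The empty set is not sufficient: P1 (lam <- mu -> zeta -> kappa) has no collider blocking it and no conditioned non-collider, so it is open.
Try {alpha, mu}:
  P1: blocked at fork node mu ∈ conditioning set.
  P2: blocked at fork node mu ∈ conditioning set.
  P3: blocked at fork node alpha ∈ conditioning set.
  P4: blocked at fork node alpha ∈ conditioning set.
{alpha, mu} contains no descendant of lam and blocks every backdoor path.
Every element of {alpha, mu} is needed (dropping alpha leaves P3 open; dropping mu leaves P1 open), so no proper subset is valid.
Among all size-2 subsets of the eligible variables, only {alpha, mu} blocks every backdoor path, so it is the unique smallest valid adjustment set.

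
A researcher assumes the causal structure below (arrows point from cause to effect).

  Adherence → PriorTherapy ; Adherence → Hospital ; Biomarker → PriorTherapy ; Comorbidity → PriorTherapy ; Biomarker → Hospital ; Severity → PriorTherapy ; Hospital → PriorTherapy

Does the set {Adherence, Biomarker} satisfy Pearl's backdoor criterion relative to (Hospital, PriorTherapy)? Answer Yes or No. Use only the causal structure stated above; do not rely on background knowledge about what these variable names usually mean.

Backdoor paths from Hospital to PriorTherapy (paths whose first edge points into Hospital):
  P1: Hospital <- Biomarker -> PriorTherapy
  P2: Hospital <- Adherence -> PriorTherapy
Condition 1 (no descendant of Hospital in the set): holds — descendants of Hospital are {PriorTherapy}; none are in {Adherence, Biomarker}.
Condition 2 (every backdoor path blocked by {Adherence, Biomarker}):
  P1: blocked at fork node Biomarker ∈ conditioning set.
  P2: blocked at fork node Adherence ∈ conditioning set.
{Adherence, Biomarker} satisfies the backdoor criterion.

Yes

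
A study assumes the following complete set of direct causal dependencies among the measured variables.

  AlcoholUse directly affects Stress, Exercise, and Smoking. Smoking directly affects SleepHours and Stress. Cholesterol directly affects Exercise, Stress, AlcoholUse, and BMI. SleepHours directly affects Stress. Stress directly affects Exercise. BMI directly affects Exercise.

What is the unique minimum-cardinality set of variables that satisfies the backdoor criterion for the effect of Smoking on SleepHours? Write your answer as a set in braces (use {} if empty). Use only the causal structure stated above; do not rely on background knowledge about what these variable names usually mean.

Variables eligible for adjustment (non-descendants of Smoking, excluding Smoking and SleepHours): {AlcoholUse, BMI, Cholesterol}.
Backdoor paths from Smoking to SleepHours:
  P1: Smoking <- AlcoholUse <- Cholesterol -> BMI -> Exercise <- Stress <- SleepHours
  P2: Smoking <- AlcoholUse <- Cholesterol -> Stress <- SleepHours
  P3: Smoking <- AlcoholUse <- Cholesterol -> Exercise <- Stress <- SleepHours
  P4: Smoking <- AlcoholUse -> Stress <- SleepHours
  P5: Smoking <- AlcoholUse -> Exercise <- Cholesterol -> Stress <- SleepHours
  P6: Smoking <- AlcoholUse -> Exercise <- BMI <- Cholesterol -> Stress <- SleepHours
  P7: Smoking <- AlcoholUse -> Exercise <- Stress <- SleepHours
Each backdoor path contains an unconditioned collider, so every path is already blocked with the empty conditioning set:
  P1: blocked at collider Exercise (neither it nor any descendant is in the conditioning set).
  P2: blocked at collider Stress (neither it nor any descendant is in the conditioning set).
  P3: blocked at collider Exercise (neither it nor any descendant is in the conditioning set).
  P4: blocked at collider Stress (neither it nor any descendant is in the conditioning set).
  P5: blocked at collider Exercise (neither it nor any descendant is in the conditioning set).
  P6: blocked at collider Exercise (neither it nor any descendant is in the conditioning set).
  P7: blocked at collider Exercise (neither it nor any descendant is in the conditioning set).
The empty set is therefore the unique smallest valid set.

{}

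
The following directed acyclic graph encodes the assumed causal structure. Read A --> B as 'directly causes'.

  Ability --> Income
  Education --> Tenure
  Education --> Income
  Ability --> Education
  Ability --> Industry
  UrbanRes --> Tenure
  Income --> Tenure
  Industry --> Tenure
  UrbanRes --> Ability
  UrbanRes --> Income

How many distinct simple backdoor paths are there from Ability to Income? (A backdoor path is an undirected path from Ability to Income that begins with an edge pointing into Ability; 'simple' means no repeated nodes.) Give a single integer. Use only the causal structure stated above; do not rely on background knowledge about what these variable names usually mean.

3

A backdoor path from Ability to Income is any simple undirected path whose first edge points into Ability (i.e. leaves Ability via a parent).
Parents of Ability: {UrbanRes}.
Enumerating:
  P1: Ability <- UrbanRes -> Income
  P2: Ability <- UrbanRes -> Tenure <- Education -> Income
  P3: Ability <- UrbanRes -> Tenure <- Income
That exhausts the simple backdoor paths. Count: 3.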